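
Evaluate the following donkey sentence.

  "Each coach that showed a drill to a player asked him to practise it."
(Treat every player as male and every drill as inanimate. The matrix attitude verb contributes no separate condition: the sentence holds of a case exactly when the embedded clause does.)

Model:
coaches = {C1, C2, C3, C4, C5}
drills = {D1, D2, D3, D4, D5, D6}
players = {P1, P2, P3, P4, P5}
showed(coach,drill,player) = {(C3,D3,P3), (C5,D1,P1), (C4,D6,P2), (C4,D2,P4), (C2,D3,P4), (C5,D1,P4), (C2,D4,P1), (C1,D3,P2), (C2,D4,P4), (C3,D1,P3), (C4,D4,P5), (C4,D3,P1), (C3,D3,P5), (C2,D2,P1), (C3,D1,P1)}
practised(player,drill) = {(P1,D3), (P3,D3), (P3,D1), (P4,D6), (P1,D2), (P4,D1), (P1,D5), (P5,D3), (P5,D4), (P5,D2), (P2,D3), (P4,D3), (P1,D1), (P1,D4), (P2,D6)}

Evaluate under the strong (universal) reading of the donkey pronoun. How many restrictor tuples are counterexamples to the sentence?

"him" takes "a player" as antecedent and "it" takes "a drill"; both are donkey pronouns co-varying with the restrictor.
Strong reading: for every (c,d,p) with showed(c,d,p), practised(p,d).
Restrictor triples: (C1,D3,P2)→practised(P2,D3) ✓  (C2,D2,P1)→practised(P1,D2) ✓  (C2,D3,P4)→practised(P4,D3) ✓  (C2,D4,P1)→practised(P1,D4) ✓  (C2,D4,P4)→practised(P4,D4) ✗  (C3,D1,P1)→practised(P1,D1) ✓  (C3,D1,P3)→practised(P3,D1) ✓  (C3,D3,P3)→practised(P3,D3) ✓  (C3,D3,P5)→practised(P5,D3) ✓  (C4,D2,P4)→practised(P4,D2) ✗  (C4,D3,P1)→practised(P1,D3) ✓  (C4,D4,P5)→practised(P5,D4) ✓  (C4,D6,P2)→practised(P2,D6) ✓  (C5,D1,P1)→practised(P1,D1) ✓  (C5,D1,P4)→practised(P4,D1) ✓
Counterexamples (restrictor triples failing the scope): 2.

2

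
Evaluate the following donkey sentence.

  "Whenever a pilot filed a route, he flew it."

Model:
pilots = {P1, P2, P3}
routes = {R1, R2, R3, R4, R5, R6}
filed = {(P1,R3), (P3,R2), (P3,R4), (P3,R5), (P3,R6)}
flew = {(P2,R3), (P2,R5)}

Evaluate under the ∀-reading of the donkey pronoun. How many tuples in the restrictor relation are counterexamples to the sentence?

"it" takes "a route" as antecedent — a donkey pronoun bound across the clause boundary.
Strong reading: for every (p,r) with filed(p,r), flew(p,r).
Restrictor pairs: (P1,R3) ✗  (P3,R2) ✗  (P3,R4) ✗  (P3,R5) ✗  (P3,R6) ✗
Counterexamples (restrictor pairs failing the scope): 5.

5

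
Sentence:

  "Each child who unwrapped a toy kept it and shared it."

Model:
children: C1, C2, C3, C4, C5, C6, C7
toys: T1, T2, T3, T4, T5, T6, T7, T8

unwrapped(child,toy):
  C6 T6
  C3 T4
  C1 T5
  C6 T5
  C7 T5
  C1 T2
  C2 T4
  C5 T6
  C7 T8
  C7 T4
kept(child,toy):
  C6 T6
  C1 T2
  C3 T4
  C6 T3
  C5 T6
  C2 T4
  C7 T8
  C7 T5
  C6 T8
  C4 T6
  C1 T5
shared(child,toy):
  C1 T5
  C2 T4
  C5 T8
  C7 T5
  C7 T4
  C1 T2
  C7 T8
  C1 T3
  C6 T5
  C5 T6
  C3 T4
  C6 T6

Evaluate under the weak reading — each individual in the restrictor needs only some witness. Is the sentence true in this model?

"it" takes "a toy" as antecedent — a donkey pronoun bound across the clause boundary.
Weak reading: every child c with some unwrapped-toy has at least one unwrapped-toy t such that kept(c,t) ∧ shared(c,t).
Per child: C1:✓  C2:✓  C3:✓  C5:✓  C6:✓  C7:✓
Every child in the restrictor has a witness.

True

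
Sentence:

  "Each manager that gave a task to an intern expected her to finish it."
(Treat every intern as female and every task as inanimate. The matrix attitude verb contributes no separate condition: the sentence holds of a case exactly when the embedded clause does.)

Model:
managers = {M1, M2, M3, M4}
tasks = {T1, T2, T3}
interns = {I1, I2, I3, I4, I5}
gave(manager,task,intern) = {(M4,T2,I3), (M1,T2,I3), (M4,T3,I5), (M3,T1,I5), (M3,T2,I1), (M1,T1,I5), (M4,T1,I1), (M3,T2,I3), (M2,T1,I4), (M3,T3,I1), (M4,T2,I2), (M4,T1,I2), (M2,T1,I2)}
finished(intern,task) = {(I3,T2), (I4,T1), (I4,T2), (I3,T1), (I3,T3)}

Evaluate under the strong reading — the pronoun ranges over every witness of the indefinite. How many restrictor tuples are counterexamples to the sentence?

9

"her" takes "an intern" as antecedent and "it" takes "a task"; both are donkey pronouns co-varying with the restrictor.
Strong reading: for every (m,t,i) with gave(m,t,i), finished(i,t).
Restrictor triples: (M1,T1,I5)→finished(I5,T1) ✗  (M1,T2,I3)→finished(I3,T2) ✓  (M2,T1,I2)→finished(I2,T1) ✗  (M2,T1,I4)→finished(I4,T1) ✓  (M3,T1,I5)→finished(I5,T1) ✗  (M3,T2,I1)→finished(I1,T2) ✗  (M3,T2,I3)→finished(I3,T2) ✓  (M3,T3,I1)→finished(I1,T3) ✗  (M4,T1,I1)→finished(I1,T1) ✗  (M4,T1,I2)→finished(I2,T1) ✗  (M4,T2,I2)→finished(I2,T2) ✗  (M4,T2,I3)→finished(I3,T2) ✓  (M4,T3,I5)→finished(I5,T3) ✗
Counterexamples (restrictor triples failing the scope): 9.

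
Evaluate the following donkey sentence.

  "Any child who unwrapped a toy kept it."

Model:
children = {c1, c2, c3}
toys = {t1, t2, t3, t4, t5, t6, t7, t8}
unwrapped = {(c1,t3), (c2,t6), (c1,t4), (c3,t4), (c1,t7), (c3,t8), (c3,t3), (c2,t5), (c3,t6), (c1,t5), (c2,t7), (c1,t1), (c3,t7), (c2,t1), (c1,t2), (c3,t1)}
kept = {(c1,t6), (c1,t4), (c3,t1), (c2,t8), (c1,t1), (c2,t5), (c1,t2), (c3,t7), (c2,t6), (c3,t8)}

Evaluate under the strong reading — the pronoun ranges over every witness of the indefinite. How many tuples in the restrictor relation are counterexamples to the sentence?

"it" takes "a toy" as antecedent — a donkey pronoun bound across the clause boundary.
Strong reading: for every (c,t) with unwrapped(c,t), kept(c,t).
Restrictor pairs: (c1,t1) ✓  (c1,t2) ✓  (c1,t3) ✗  (c1,t4) ✓  (c1,t5) ✗  (c1,t7) ✗  (c2,t1) ✗  (c2,t5) ✓  (c2,t6) ✓  (c2,t7) ✗  (c3,t1) ✓  (c3,t3) ✗  (c3,t4) ✗  (c3,t6) ✗  (c3,t7) ✓  (c3,t8) ✓
Counterexamples (restrictor pairs failing the scope): 8.

8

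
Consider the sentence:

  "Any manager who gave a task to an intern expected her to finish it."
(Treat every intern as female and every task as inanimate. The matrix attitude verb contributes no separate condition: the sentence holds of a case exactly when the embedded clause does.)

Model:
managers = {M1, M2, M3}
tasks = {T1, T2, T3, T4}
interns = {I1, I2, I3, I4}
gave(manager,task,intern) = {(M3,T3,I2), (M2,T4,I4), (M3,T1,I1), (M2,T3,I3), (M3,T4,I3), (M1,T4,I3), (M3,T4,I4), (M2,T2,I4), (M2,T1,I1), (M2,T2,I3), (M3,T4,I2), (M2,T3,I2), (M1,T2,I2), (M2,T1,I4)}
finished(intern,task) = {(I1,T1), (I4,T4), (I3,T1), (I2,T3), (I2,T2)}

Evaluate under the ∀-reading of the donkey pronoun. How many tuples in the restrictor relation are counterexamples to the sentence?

"her" takes "an intern" as antecedent and "it" takes "a task"; both are donkey pronouns co-varying with the restrictor.
Strong reading: for every (m,t,i) with gave(m,t,i), finished(i,t).
Restrictor triples: (M1,T2,I2)→finished(I2,T2) ✓  (M1,T4,I3)→finished(I3,T4) ✗  (M2,T1,I1)→finished(I1,T1) ✓  (M2,T1,I4)→finished(I4,T1) ✗  (M2,T2,I3)→finished(I3,T2) ✗  (M2,T2,I4)→finished(I4,T2) ✗  (M2,T3,I2)→finished(I2,T3) ✓  (M2,T3,I3)→finished(I3,T3) ✗  (M2,T4,I4)→finished(I4,T4) ✓  (M3,T1,I1)→finished(I1,T1) ✓  (M3,T3,I2)→finished(I2,T3) ✓  (M3,T4,I2)→finished(I2,T4) ✗  (M3,T4,I3)→finished(I3,T4) ✗  (M3,T4,I4)→finished(I4,T4) ✓
Counterexamples (restrictor triples failing the scope): 7.

7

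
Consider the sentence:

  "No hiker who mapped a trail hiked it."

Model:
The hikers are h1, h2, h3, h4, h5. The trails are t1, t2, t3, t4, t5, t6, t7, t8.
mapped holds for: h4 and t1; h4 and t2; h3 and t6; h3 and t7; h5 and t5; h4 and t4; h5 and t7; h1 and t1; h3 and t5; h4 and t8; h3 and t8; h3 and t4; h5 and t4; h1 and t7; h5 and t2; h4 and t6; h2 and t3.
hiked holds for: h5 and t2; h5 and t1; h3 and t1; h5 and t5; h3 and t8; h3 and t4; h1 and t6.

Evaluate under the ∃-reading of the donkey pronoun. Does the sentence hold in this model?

False

"it" takes "a trail" as antecedent — a donkey pronoun bound across the clause boundary.
Truth condition: for no (h,t) with mapped(h,t) does hiked(h,t) hold.
Restrictor pairs — does the scope hold? (h1,t1):fails  (h1,t7):fails  (h2,t3):fails  (h3,t4):holds  (h3,t5):fails  (h3,t6):fails  (h3,t7):fails  (h3,t8):holds  (h4,t1):fails  (h4,t2):fails  (h4,t4):fails  (h4,t6):fails  (h4,t8):fails  (h5,t2):holds  (h5,t4):fails  (h5,t5):holds  (h5,t7):fails
Scope holds for 4 pair(s), so the sentence is false.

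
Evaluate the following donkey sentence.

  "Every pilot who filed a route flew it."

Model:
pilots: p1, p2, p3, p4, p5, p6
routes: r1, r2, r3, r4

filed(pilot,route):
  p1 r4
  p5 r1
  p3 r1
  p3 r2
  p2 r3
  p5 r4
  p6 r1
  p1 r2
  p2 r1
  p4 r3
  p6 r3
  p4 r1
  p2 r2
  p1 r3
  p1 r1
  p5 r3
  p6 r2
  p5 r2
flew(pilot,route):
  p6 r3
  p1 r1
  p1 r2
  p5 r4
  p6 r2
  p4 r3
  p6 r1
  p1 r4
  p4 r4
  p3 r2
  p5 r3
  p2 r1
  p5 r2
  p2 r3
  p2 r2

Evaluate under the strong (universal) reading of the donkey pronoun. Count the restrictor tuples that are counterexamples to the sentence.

"it" takes "a route" as antecedent — a donkey pronoun bound across the clause boundary.
Strong reading: for every (p,r) with filed(p,r), flew(p,r).
Restrictor pairs: (p1,r1) ✓  (p1,r2) ✓  (p1,r3) ✗  (p1,r4) ✓  (p2,r1) ✓  (p2,r2) ✓  (p2,r3) ✓  (p3,r1) ✗  (p3,r2) ✓  (p4,r1) ✗  (p4,r3) ✓  (p5,r1) ✗  (p5,r2) ✓  (p5,r3) ✓  (p5,r4) ✓  (p6,r1) ✓  (p6,r2) ✓  (p6,r3) ✓
Counterexamples (restrictor pairs failing the scope): 4.

4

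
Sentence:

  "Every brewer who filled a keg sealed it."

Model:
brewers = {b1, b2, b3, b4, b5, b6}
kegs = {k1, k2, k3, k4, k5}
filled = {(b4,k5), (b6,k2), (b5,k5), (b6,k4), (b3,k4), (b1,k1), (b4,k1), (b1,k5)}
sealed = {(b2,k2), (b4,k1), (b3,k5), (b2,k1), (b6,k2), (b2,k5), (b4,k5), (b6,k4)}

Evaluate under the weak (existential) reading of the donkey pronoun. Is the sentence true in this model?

"it" takes "a keg" as antecedent — a donkey pronoun bound across the clause boundary.
Weak reading: every brewer b with some filled-keg has at least one filled-keg k such that sealed(b,k).
Per brewer: b1:✗  b3:✗  b4:✓  b5:✗  b6:✓
b1 has no witness among its filled-kegs.

False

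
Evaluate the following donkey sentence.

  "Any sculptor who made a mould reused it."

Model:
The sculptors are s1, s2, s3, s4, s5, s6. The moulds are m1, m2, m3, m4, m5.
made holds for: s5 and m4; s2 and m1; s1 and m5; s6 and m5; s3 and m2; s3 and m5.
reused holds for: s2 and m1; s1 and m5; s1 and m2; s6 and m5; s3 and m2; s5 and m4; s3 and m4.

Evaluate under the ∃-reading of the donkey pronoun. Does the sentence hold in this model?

True

"it" takes "a mould" as antecedent — a donkey pronoun bound across the clause boundary.
Weak reading: every sculptor s with some made-mould has at least one made-mould m such that reused(s,m).
Per sculptor: s1:✓  s2:✓  s3:✓  s5:✓  s6:✓
Every sculptor in the restrictor has a witness.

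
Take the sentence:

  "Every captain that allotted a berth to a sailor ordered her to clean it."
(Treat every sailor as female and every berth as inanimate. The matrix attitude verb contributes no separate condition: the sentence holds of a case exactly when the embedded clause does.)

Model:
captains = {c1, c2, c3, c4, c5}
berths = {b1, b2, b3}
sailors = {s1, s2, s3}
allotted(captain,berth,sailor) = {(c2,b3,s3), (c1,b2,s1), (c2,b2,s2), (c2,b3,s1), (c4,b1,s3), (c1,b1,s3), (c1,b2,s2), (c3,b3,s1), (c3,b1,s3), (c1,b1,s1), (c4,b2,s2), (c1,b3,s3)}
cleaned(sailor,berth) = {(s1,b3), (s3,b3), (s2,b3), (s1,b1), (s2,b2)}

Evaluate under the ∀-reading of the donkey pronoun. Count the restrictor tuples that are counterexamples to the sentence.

4

"her" takes "a sailor" as antecedent and "it" takes "a berth"; both are donkey pronouns co-varying with the restrictor.
Strong reading: for every (c,b,s) with allotted(c,b,s), cleaned(s,b).
Restrictor triples: (c1,b1,s1)→cleaned(s1,b1) ✓  (c1,b1,s3)→cleaned(s3,b1) ✗  (c1,b2,s1)→cleaned(s1,b2) ✗  (c1,b2,s2)→cleaned(s2,b2) ✓  (c1,b3,s3)→cleaned(s3,b3) ✓  (c2,b2,s2)→cleaned(s2,b2) ✓  (c2,b3,s1)→cleaned(s1,b3) ✓  (c2,b3,s3)→cleaned(s3,b3) ✓  (c3,b1,s3)→cleaned(s3,b1) ✗  (c3,b3,s1)→cleaned(s1,b3) ✓  (c4,b1,s3)→cleaned(s3,b1) ✗  (c4,b2,s2)→cleaned(s2,b2) ✓
Counterexamples (restrictor triples failing the scope): 4.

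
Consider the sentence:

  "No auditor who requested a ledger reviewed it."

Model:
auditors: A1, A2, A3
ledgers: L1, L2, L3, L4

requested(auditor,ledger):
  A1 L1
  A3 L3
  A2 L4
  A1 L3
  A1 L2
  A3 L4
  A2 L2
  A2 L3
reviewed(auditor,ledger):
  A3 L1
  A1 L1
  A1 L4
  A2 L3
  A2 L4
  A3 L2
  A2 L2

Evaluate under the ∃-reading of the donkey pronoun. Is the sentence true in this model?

False

"it" takes "a ledger" as antecedent — a donkey pronoun bound across the clause boundary.
Truth condition: for no (a,l) with requested(a,l) does reviewed(a,l) hold.
Restrictor pairs — does the scope hold? (A1,L1):holds  (A1,L2):fails  (A1,L3):fails  (A2,L2):holds  (A2,L3):holds  (A2,L4):holds  (A3,L3):fails  (A3,L4):fails
Scope holds for 4 pair(s), so the sentence is false.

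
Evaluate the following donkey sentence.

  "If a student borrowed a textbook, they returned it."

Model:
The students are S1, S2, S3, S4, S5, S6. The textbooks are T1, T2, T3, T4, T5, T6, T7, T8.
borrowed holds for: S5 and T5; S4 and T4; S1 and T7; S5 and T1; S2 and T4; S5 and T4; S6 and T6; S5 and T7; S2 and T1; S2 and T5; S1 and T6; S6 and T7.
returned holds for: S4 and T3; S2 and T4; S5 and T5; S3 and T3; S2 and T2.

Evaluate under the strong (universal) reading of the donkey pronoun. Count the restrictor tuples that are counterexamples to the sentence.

10

"it" takes "a textbook" as antecedent — a donkey pronoun bound across the clause boundary.
Strong reading: for every (s,t) with borrowed(s,t), returned(s,t).
Restrictor pairs: (S1,T6) ✗  (S1,T7) ✗  (S2,T1) ✗  (S2,T4) ✓  (S2,T5) ✗  (S4,T4) ✗  (S5,T1) ✗  (S5,T4) ✗  (S5,T5) ✓  (S5,T7) ✗  (S6,T6) ✗  (S6,T7) ✗
Counterexamples (restrictor pairs failing the scope): 10.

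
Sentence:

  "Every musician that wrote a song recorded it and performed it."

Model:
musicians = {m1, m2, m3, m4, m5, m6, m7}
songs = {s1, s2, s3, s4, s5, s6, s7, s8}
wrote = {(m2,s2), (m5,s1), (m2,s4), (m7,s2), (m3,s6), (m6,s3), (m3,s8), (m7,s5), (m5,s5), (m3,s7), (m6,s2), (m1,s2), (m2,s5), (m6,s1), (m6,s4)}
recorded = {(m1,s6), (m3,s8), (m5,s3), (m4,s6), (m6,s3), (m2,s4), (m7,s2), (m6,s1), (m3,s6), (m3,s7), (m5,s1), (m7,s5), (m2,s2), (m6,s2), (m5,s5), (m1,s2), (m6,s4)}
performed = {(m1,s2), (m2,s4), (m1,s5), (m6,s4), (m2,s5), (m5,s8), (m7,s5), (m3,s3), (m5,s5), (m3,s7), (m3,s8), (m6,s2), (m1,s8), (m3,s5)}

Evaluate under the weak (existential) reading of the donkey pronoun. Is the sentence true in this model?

"it" takes "a song" as antecedent — a donkey pronoun bound across the clause boundary.
Weak reading: every musician m with some wrote-song has at least one wrote-song s such that recorded(m,s) ∧ performed(m,s).
Per musician: m1:✓  m2:✓  m3:✓  m5:✓  m6:✓  m7:✓
Every musician in the restrictor has a witness.

True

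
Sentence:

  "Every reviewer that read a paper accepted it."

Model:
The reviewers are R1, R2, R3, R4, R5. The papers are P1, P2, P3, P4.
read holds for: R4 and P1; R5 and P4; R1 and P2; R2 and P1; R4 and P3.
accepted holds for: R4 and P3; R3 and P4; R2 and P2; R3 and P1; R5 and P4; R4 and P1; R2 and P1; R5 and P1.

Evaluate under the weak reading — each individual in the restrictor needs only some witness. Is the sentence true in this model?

False

"it" takes "a paper" as antecedent — a donkey pronoun bound across the clause boundary.
Weak reading: every reviewer r with some read-paper has at least one read-paper p such that accepted(r,p).
Per reviewer: R1:✗  R2:✓  R4:✓  R5:✓
R1 has no witness among its read-papers.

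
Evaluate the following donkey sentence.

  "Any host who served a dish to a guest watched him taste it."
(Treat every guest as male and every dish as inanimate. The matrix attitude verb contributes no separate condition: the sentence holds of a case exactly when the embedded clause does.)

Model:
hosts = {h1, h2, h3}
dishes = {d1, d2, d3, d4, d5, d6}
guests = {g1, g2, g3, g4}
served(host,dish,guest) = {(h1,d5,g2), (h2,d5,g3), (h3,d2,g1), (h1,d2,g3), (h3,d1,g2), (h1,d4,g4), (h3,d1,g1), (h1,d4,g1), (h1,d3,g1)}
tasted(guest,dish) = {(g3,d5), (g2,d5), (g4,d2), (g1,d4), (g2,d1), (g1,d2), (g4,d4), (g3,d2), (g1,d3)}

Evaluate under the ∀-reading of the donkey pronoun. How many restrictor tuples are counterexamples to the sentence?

1

"him" takes "a guest" as antecedent and "it" takes "a dish"; both are donkey pronouns co-varying with the restrictor.
Strong reading: for every (h,d,g) with served(h,d,g), tasted(g,d).
Restrictor triples: (h1,d2,g3)→tasted(g3,d2) ✓  (h1,d3,g1)→tasted(g1,d3) ✓  (h1,d4,g1)→tasted(g1,d4) ✓  (h1,d4,g4)→tasted(g4,d4) ✓  (h1,d5,g2)→tasted(g2,d5) ✓  (h2,d5,g3)→tasted(g3,d5) ✓  (h3,d1,g1)→tasted(g1,d1) ✗  (h3,d1,g2)→tasted(g2,d1) ✓  (h3,d2,g1)→tasted(g1,d2) ✓
Counterexamples (restrictor triples failing the scope): 1.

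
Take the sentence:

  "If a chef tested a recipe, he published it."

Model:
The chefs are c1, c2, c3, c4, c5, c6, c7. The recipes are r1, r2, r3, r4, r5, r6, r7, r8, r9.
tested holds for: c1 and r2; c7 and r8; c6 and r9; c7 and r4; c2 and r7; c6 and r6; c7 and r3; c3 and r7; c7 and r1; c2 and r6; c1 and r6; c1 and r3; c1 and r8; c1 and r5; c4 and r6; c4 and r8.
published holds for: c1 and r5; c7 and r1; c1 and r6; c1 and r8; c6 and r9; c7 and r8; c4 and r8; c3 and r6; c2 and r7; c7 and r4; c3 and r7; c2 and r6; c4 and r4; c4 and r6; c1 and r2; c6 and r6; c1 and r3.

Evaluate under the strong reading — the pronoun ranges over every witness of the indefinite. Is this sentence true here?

False

"it" takes "a recipe" as antecedent — a donkey pronoun bound across the clause boundary.
Strong reading: for every (c,r) with tested(c,r), published(c,r).
Restrictor pairs: (c1,r2) ✓  (c1,r3) ✓  (c1,r5) ✓  (c1,r6) ✓  (c1,r8) ✓  (c2,r6) ✓  (c2,r7) ✓  (c3,r7) ✓  (c4,r6) ✓  (c4,r8) ✓  (c6,r6) ✓  (c6,r9) ✓  (c7,r1) ✓  (c7,r3) ✗  (c7,r4) ✓  (c7,r8) ✓
Counterexample: (c7,r3) is in tested but fails the scope.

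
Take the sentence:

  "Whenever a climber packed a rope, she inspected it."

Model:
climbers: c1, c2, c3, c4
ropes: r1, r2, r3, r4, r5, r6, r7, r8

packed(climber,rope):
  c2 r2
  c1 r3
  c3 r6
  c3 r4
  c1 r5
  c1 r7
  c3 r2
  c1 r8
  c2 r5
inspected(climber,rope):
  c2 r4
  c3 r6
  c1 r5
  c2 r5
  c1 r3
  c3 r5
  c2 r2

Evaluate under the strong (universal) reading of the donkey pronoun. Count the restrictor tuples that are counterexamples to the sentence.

4

"it" takes "a rope" as antecedent — a donkey pronoun bound across the clause boundary.
Strong reading: for every (c,r) with packed(c,r), inspected(c,r).
Restrictor pairs: (c1,r3) ✓  (c1,r5) ✓  (c1,r7) ✗  (c1,r8) ✗  (c2,r2) ✓  (c2,r5) ✓  (c3,r2) ✗  (c3,r4) ✗  (c3,r6) ✓
Counterexamples (restrictor pairs failing the scope): 4.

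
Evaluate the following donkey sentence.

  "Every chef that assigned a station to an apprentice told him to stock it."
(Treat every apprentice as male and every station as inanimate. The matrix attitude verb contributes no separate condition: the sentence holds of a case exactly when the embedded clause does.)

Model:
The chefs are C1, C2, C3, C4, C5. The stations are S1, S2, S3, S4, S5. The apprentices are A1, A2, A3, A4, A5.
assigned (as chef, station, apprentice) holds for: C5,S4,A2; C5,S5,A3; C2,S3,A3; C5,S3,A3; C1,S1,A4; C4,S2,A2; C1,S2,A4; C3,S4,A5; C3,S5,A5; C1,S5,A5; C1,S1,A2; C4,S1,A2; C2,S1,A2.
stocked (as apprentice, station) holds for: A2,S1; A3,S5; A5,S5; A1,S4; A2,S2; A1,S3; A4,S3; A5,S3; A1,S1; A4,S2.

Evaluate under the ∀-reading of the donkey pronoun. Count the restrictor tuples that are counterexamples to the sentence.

"him" takes "an apprentice" as antecedent and "it" takes "a station"; both are donkey pronouns co-varying with the restrictor.
Strong reading: for every (c,s,a) with assigned(c,s,a), stocked(a,s).
Restrictor triples: (C1,S1,A2)→stocked(A2,S1) ✓  (C1,S1,A4)→stocked(A4,S1) ✗  (C1,S2,A4)→stocked(A4,S2) ✓  (C1,S5,A5)→stocked(A5,S5) ✓  (C2,S1,A2)→stocked(A2,S1) ✓  (C2,S3,A3)→stocked(A3,S3) ✗  (C3,S4,A5)→stocked(A5,S4) ✗  (C3,S5,A5)→stocked(A5,S5) ✓  (C4,S1,A2)→stocked(A2,S1) ✓  (C4,S2,A2)→stocked(A2,S2) ✓  (C5,S3,A3)→stocked(A3,S3) ✗  (C5,S4,A2)→stocked(A2,S4) ✗  (C5,S5,A3)→stocked(A3,S5) ✓
Counterexamples (restrictor triples failing the scope): 5.

5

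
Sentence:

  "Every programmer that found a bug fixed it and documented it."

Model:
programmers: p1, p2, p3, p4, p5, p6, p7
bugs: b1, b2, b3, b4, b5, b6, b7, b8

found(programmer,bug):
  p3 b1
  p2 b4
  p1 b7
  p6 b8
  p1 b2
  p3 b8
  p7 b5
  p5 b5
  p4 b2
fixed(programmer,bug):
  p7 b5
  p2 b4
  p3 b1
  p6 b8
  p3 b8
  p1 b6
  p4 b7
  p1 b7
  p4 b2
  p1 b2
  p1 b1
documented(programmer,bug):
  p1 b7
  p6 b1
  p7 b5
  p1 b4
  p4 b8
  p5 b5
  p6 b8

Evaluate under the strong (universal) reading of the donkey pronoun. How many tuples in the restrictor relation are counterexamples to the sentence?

"it" takes "a bug" as antecedent — a donkey pronoun bound across the clause boundary.
Strong reading: for every (p,b) with found(p,b), fixed(p,b) ∧ documented(p,b).
Restrictor pairs: (p1,b2) ✗  (p1,b7) ✓  (p2,b4) ✗  (p3,b1) ✗  (p3,b8) ✗  (p4,b2) ✗  (p5,b5) ✗  (p6,b8) ✓  (p7,b5) ✓
Counterexamples (restrictor pairs failing the scope): 6.

6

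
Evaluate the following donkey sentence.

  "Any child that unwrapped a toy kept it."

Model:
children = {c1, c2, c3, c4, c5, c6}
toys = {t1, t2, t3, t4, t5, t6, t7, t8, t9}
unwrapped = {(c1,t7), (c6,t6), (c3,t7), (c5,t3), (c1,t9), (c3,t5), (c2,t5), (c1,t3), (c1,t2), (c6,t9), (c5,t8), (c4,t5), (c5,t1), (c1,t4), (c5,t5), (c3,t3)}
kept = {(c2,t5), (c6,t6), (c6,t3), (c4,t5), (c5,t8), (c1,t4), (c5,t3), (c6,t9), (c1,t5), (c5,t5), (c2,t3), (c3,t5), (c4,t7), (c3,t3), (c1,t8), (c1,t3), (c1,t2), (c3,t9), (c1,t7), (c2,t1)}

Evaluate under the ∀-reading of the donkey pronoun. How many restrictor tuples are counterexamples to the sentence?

3

"it" takes "a toy" as antecedent — a donkey pronoun bound across the clause boundary.
Strong reading: for every (c,t) with unwrapped(c,t), kept(c,t).
Restrictor pairs: (c1,t2) ✓  (c1,t3) ✓  (c1,t4) ✓  (c1,t7) ✓  (c1,t9) ✗  (c2,t5) ✓  (c3,t3) ✓  (c3,t5) ✓  (c3,t7) ✗  (c4,t5) ✓  (c5,t1) ✗  (c5,t3) ✓  (c5,t5) ✓  (c5,t8) ✓  (c6,t6) ✓  (c6,t9) ✓
Counterexamples (restrictor pairs failing the scope): 3.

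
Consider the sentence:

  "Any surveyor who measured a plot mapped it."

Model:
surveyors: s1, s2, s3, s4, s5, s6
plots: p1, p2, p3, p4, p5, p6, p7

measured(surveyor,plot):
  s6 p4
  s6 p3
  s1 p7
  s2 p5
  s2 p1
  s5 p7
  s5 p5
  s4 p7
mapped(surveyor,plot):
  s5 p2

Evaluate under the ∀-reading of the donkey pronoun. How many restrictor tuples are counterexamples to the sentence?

8

"it" takes "a plot" as antecedent — a donkey pronoun bound across the clause boundary.
Strong reading: for every (s,p) with measured(s,p), mapped(s,p).
Restrictor pairs: (s1,p7) ✗  (s2,p1) ✗  (s2,p5) ✗  (s4,p7) ✗  (s5,p5) ✗  (s5,p7) ✗  (s6,p3) ✗  (s6,p4) ✗
Counterexamples (restrictor pairs failing the scope): 8.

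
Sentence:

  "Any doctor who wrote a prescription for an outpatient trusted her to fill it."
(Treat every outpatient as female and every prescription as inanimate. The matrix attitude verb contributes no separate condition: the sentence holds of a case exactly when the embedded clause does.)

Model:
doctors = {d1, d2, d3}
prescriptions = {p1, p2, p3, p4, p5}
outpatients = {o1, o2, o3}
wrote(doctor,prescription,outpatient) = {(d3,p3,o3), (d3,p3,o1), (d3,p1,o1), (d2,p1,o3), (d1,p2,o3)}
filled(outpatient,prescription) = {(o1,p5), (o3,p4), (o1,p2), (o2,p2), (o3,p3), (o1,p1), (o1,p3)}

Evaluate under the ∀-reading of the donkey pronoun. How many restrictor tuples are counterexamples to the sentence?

"her" takes "an outpatient" as antecedent and "it" takes "a prescription"; both are donkey pronouns co-varying with the restrictor.
Strong reading: for every (d,p,o) with wrote(d,p,o), filled(o,p).
Restrictor triples: (d1,p2,o3)→filled(o3,p2) ✗  (d2,p1,o3)→filled(o3,p1) ✗  (d3,p1,o1)→filled(o1,p1) ✓  (d3,p3,o1)→filled(o1,p3) ✓  (d3,p3,o3)→filled(o3,p3) ✓
Counterexamples (restrictor triples failing the scope): 2.

2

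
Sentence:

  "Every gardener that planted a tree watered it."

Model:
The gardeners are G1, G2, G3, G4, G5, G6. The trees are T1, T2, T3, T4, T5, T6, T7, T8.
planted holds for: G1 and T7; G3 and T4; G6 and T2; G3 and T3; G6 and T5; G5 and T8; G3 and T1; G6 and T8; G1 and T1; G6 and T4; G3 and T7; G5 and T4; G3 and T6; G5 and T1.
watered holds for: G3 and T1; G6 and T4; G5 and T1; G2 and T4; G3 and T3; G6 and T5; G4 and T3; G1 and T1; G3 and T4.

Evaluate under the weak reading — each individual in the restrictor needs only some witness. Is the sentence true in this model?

"it" takes "a tree" as antecedent — a donkey pronoun bound across the clause boundary.
Weak reading: every gardener g with some planted-tree has at least one planted-tree t such that watered(g,t).
Per gardener: G1:✓  G3:✓  G5:✓  G6:✓
Every gardener in the restrictor has a witness.

True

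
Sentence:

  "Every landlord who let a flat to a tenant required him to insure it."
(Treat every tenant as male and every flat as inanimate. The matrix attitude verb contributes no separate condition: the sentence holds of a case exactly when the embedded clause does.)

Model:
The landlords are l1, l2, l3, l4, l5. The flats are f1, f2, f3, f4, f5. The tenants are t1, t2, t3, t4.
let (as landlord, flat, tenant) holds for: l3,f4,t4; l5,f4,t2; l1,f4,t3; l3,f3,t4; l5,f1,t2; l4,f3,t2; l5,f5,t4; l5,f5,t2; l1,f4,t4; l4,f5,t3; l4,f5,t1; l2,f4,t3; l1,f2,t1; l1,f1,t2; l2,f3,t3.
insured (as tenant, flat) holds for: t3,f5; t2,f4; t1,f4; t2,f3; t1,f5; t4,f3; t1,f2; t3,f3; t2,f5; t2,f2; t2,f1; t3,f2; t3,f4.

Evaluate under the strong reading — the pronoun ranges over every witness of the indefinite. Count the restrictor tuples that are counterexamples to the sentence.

"him" takes "a tenant" as antecedent and "it" takes "a flat"; both are donkey pronouns co-varying with the restrictor.
Strong reading: for every (l,f,t) with let(l,f,t), insured(t,f).
Restrictor triples: (l1,f1,t2)→insured(t2,f1) ✓  (l1,f2,t1)→insured(t1,f2) ✓  (l1,f4,t3)→insured(t3,f4) ✓  (l1,f4,t4)→insured(t4,f4) ✗  (l2,f3,t3)→insured(t3,f3) ✓  (l2,f4,t3)→insured(t3,f4) ✓  (l3,f3,t4)→insured(t4,f3) ✓  (l3,f4,t4)→insured(t4,f4) ✗  (l4,f3,t2)→insured(t2,f3) ✓  (l4,f5,t1)→insured(t1,f5) ✓  (l4,f5,t3)→insured(t3,f5) ✓  (l5,f1,t2)→insured(t2,f1) ✓  (l5,f4,t2)→insured(t2,f4) ✓  (l5,f5,t2)→insured(t2,f5) ✓  (l5,f5,t4)→insured(t4,f5) ✗
Counterexamples (restrictor triples failing the scope): 3.

3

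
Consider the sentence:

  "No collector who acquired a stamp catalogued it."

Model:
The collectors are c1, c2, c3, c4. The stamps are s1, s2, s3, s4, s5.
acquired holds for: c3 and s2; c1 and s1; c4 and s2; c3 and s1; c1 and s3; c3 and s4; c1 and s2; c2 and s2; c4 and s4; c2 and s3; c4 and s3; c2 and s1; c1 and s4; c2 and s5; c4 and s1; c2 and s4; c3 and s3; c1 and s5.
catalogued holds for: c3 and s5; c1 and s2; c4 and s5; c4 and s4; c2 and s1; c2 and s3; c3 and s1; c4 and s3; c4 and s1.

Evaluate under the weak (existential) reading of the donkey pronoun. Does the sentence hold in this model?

False

"it" takes "a stamp" as antecedent — a donkey pronoun bound across the clause boundary.
Truth condition: for no (c,s) with acquired(c,s) does catalogued(c,s) hold.
Restrictor pairs — does the scope hold? (c1,s1):fails  (c1,s2):holds  (c1,s3):fails  (c1,s4):fails  (c1,s5):fails  (c2,s1):holds  (c2,s2):fails  (c2,s3):holds  (c2,s4):fails  (c2,s5):fails  (c3,s1):holds  (c3,s2):fails  (c3,s3):fails  (c3,s4):fails  (c4,s1):holds  (c4,s2):fails  (c4,s3):holds  (c4,s4):holds
Scope holds for 7 pair(s), so the sentence is false.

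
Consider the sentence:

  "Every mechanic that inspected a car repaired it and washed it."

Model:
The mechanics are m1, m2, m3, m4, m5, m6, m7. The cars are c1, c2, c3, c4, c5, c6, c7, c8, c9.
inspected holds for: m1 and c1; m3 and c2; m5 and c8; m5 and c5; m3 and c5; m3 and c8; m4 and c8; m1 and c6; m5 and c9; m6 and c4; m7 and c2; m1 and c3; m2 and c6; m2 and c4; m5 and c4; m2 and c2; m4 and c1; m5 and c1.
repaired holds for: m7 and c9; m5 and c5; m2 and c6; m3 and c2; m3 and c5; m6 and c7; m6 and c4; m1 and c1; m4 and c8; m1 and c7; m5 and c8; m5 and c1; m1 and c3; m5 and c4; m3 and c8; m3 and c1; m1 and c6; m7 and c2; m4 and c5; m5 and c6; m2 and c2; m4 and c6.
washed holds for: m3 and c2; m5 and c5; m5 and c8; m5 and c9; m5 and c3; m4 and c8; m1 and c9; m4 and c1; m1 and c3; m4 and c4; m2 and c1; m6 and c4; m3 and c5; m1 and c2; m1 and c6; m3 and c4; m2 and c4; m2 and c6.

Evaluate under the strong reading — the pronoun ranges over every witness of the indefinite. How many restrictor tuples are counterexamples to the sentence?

"it" takes "a car" as antecedent — a donkey pronoun bound across the clause boundary.
Strong reading: for every (m,c) with inspected(m,c), repaired(m,c) ∧ washed(m,c).
Restrictor pairs: (m1,c1) ✗  (m1,c3) ✓  (m1,c6) ✓  (m2,c2) ✗  (m2,c4) ✗  (m2,c6) ✓  (m3,c2) ✓  (m3,c5) ✓  (m3,c8) ✗  (m4,c1) ✗  (m4,c8) ✓  (m5,c1) ✗  (m5,c4) ✗  (m5,c5) ✓  (m5,c8) ✓  (m5,c9) ✗  (m6,c4) ✓  (m7,c2) ✗
Counterexamples (restrictor pairs failing the scope): 9.

9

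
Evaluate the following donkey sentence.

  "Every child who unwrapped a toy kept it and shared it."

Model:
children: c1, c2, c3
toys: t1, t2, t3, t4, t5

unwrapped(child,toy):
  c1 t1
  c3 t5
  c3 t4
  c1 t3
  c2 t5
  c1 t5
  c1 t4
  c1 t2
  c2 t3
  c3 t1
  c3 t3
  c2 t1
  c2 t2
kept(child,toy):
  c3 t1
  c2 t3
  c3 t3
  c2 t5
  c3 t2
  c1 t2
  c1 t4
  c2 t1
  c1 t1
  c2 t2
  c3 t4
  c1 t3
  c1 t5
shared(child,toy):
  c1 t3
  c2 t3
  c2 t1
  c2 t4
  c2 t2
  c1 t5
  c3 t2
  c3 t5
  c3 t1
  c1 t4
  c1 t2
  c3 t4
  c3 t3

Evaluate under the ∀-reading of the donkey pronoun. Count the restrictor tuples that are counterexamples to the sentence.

3

"it" takes "a toy" as antecedent — a donkey pronoun bound across the clause boundary.
Strong reading: for every (c,t) with unwrapped(c,t), kept(c,t) ∧ shared(c,t).
Restrictor pairs: (c1,t1) ✗  (c1,t2) ✓  (c1,t3) ✓  (c1,t4) ✓  (c1,t5) ✓  (c2,t1) ✓  (c2,t2) ✓  (c2,t3) ✓  (c2,t5) ✗  (c3,t1) ✓  (c3,t3) ✓  (c3,t4) ✓  (c3,t5) ✗
Counterexamples (restrictor pairs failing the scope): 3.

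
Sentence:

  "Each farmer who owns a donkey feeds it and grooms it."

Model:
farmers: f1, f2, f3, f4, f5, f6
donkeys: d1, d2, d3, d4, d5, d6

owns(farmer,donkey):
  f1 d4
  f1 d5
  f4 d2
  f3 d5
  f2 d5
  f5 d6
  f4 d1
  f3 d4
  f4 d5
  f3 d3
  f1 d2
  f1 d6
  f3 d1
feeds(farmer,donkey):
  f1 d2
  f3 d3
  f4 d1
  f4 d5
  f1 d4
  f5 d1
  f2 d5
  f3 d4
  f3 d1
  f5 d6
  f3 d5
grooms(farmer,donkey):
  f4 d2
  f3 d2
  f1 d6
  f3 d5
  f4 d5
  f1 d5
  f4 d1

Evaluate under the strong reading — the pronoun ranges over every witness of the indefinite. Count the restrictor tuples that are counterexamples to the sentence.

"it" takes "a donkey" as antecedent — a donkey pronoun bound across the clause boundary.
Strong reading: for every (f,d) with owns(f,d), feeds(f,d) ∧ grooms(f,d).
Restrictor pairs: (f1,d2) ✗  (f1,d4) ✗  (f1,d5) ✗  (f1,d6) ✗  (f2,d5) ✗  (f3,d1) ✗  (f3,d3) ✗  (f3,d4) ✗  (f3,d5) ✓  (f4,d1) ✓  (f4,d2) ✗  (f4,d5) ✓  (f5,d6) ✗
Counterexamples (restrictor pairs failing the scope): 10.

10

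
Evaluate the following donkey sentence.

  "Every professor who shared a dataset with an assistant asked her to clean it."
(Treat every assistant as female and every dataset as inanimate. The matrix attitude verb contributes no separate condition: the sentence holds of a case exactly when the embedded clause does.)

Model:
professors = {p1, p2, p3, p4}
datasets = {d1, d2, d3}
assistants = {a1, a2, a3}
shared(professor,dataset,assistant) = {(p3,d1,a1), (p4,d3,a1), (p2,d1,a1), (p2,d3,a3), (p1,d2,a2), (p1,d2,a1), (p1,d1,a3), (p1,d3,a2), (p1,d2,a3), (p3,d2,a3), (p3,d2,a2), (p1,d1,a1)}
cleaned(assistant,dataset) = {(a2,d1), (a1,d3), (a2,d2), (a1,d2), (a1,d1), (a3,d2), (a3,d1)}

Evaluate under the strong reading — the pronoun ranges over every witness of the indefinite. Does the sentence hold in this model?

False

"her" takes "an assistant" as antecedent and "it" takes "a dataset"; both are donkey pronouns co-varying with the restrictor.
Strong reading: for every (p,d,a) with shared(p,d,a), cleaned(a,d).
Restrictor triples: (p1,d1,a1)→cleaned(a1,d1) ✓  (p1,d1,a3)→cleaned(a3,d1) ✓  (p1,d2,a1)→cleaned(a1,d2) ✓  (p1,d2,a2)→cleaned(a2,d2) ✓  (p1,d2,a3)→cleaned(a3,d2) ✓  (p1,d3,a2)→cleaned(a2,d3) ✗  (p2,d1,a1)→cleaned(a1,d1) ✓  (p2,d3,a3)→cleaned(a3,d3) ✗  (p3,d1,a1)→cleaned(a1,d1) ✓  (p3,d2,a2)→cleaned(a2,d2) ✓  (p3,d2,a3)→cleaned(a3,d2) ✓  (p4,d3,a1)→cleaned(a1,d3) ✓
Counterexample: (p1,d3,a2) — cleaned(a2,d3) does not hold.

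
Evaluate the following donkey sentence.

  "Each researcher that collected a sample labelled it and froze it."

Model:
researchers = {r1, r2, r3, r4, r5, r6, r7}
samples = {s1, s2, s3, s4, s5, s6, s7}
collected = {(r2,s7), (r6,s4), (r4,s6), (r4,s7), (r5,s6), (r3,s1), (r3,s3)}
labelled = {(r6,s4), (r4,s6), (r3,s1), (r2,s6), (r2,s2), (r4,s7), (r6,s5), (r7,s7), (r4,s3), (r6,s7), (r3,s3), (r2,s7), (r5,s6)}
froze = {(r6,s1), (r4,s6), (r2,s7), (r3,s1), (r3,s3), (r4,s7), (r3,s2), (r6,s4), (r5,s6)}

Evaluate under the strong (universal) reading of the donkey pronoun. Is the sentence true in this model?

"it" takes "a sample" as antecedent — a donkey pronoun bound across the clause boundary.
Strong reading: for every (r,s) with collected(r,s), labelled(r,s) ∧ froze(r,s).
Restrictor pairs: (r2,s7) ✓  (r3,s1) ✓  (r3,s3) ✓  (r4,s6) ✓  (r4,s7) ✓  (r5,s6) ✓  (r6,s4) ✓
Every restrictor pair satisfies the scope.

True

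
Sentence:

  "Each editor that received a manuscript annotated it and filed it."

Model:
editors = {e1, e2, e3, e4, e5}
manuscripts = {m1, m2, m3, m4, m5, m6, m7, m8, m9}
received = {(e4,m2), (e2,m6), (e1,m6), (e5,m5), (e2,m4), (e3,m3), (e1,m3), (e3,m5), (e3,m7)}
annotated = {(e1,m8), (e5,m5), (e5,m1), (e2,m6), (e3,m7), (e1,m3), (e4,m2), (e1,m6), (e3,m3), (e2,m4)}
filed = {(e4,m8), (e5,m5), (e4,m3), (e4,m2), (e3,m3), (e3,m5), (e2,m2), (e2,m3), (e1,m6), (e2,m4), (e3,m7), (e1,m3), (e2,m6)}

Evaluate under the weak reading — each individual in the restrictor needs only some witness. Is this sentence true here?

True

"it" takes "a manuscript" as antecedent — a donkey pronoun bound across the clause boundary.
Weak reading: every editor e with some received-manuscript has at least one received-manuscript m such that annotated(e,m) ∧ filed(e,m).
Per editor: e1:✓  e2:✓  e3:✓  e4:✓  e5:✓
Every editor in the restrictor has a witness.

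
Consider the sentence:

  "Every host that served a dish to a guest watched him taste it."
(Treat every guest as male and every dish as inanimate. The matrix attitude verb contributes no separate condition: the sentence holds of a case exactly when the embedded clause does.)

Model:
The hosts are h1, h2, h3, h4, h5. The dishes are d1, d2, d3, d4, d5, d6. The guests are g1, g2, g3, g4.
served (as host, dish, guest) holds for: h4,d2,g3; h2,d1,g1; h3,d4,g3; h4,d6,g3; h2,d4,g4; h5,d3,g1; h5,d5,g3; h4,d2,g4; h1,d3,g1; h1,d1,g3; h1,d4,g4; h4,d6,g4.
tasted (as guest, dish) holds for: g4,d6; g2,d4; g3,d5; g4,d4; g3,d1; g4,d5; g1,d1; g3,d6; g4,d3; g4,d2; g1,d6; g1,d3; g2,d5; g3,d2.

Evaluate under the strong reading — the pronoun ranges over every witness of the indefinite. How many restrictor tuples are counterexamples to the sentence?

1

"him" takes "a guest" as antecedent and "it" takes "a dish"; both are donkey pronouns co-varying with the restrictor.
Strong reading: for every (h,d,g) with served(h,d,g), tasted(g,d).
Restrictor triples: (h1,d1,g3)→tasted(g3,d1) ✓  (h1,d3,g1)→tasted(g1,d3) ✓  (h1,d4,g4)→tasted(g4,d4) ✓  (h2,d1,g1)→tasted(g1,d1) ✓  (h2,d4,g4)→tasted(g4,d4) ✓  (h3,d4,g3)→tasted(g3,d4) ✗  (h4,d2,g3)→tasted(g3,d2) ✓  (h4,d2,g4)→tasted(g4,d2) ✓  (h4,d6,g3)→tasted(g3,d6) ✓  (h4,d6,g4)→tasted(g4,d6) ✓  (h5,d3,g1)→tasted(g1,d3) ✓  (h5,d5,g3)→tasted(g3,d5) ✓
Counterexamples (restrictor triples failing the scope): 1.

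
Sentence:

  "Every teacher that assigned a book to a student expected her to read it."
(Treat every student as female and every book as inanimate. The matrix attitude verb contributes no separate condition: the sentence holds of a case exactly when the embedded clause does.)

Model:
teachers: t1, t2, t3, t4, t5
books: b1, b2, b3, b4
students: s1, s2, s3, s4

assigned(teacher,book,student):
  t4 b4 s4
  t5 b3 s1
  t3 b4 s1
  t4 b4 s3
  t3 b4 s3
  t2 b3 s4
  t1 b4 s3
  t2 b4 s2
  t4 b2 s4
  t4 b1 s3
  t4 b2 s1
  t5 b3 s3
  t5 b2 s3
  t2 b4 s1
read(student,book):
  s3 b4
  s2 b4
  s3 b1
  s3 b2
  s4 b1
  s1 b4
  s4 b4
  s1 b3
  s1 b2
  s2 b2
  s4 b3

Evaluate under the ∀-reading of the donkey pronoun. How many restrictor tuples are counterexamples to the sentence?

"her" takes "a student" as antecedent and "it" takes "a book"; both are donkey pronouns co-varying with the restrictor.
Strong reading: for every (t,b,s) with assigned(t,b,s), read(s,b).
Restrictor triples: (t1,b4,s3)→read(s3,b4) ✓  (t2,b3,s4)→read(s4,b3) ✓  (t2,b4,s1)→read(s1,b4) ✓  (t2,b4,s2)→read(s2,b4) ✓  (t3,b4,s1)→read(s1,b4) ✓  (t3,b4,s3)→read(s3,b4) ✓  (t4,b1,s3)→read(s3,b1) ✓  (t4,b2,s1)→read(s1,b2) ✓  (t4,b2,s4)→read(s4,b2) ✗  (t4,b4,s3)→read(s3,b4) ✓  (t4,b4,s4)→read(s4,b4) ✓  (t5,b2,s3)→read(s3,b2) ✓  (t5,b3,s1)→read(s1,b3) ✓  (t5,b3,s3)→read(s3,b3) ✗
Counterexamples (restrictor triples failing the scope): 2.

2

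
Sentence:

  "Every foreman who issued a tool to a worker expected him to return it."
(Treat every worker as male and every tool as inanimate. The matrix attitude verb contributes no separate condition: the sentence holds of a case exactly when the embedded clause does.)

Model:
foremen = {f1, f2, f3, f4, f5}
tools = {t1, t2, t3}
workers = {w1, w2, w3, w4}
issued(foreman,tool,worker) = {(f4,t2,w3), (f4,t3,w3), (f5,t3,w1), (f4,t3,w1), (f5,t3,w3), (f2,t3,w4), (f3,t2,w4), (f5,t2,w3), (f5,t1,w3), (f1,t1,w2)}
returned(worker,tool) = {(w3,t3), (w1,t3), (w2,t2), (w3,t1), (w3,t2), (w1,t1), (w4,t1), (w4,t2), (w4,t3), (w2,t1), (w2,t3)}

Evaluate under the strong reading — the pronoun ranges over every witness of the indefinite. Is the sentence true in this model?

"him" takes "a worker" as antecedent and "it" takes "a tool"; both are donkey pronouns co-varying with the restrictor.
Strong reading: for every (f,t,w) with issued(f,t,w), returned(w,t).
Restrictor triples: (f1,t1,w2)→returned(w2,t1) ✓  (f2,t3,w4)→returned(w4,t3) ✓  (f3,t2,w4)→returned(w4,t2) ✓  (f4,t2,w3)→returned(w3,t2) ✓  (f4,t3,w1)→returned(w1,t3) ✓  (f4,t3,w3)→returned(w3,t3) ✓  (f5,t1,w3)→returned(w3,t1) ✓  (f5,t2,w3)→returned(w3,t2) ✓  (f5,t3,w1)→returned(w1,t3) ✓  (f5,t3,w3)→returned(w3,t3) ✓
Every restrictor triple satisfies the scope.

True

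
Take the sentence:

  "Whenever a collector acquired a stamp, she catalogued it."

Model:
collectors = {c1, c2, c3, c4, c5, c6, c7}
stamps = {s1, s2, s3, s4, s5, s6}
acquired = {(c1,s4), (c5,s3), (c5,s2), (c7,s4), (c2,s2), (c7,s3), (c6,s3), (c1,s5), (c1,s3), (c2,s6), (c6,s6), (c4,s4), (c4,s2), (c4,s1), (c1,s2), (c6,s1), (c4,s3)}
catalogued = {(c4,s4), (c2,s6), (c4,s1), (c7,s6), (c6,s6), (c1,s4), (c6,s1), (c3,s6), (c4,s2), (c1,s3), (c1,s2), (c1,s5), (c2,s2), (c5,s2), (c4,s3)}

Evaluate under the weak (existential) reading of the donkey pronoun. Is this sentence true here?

"it" takes "a stamp" as antecedent — a donkey pronoun bound across the clause boundary.
Weak reading: every collector c with some acquired-stamp has at least one acquired-stamp s such that catalogued(c,s).
Per collector: c1:✓  c2:✓  c4:✓  c5:✓  c6:✓  c7:✗
c7 has no witness among its acquired-stamps.

False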